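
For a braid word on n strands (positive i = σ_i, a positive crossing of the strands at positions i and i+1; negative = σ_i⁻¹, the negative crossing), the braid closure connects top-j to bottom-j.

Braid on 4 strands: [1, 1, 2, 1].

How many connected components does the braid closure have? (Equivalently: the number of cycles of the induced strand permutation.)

2

Derivation:
Track the strand permutation on 4 strands, starting from identity.
  step 1: s1 swaps positions 1,2 -> [2 1 3 4]
  step 2: s1 swaps positions 1,2 -> [1 2 3 4]
  step 3: s2 swaps positions 2,3 -> [1 3 2 4]
  step 4: s1 swaps positions 1,2 -> [3 1 2 4]
Final permutation (position -> original strand): [3 1 2 4]
Closure components = cycle count of this permutation = 2.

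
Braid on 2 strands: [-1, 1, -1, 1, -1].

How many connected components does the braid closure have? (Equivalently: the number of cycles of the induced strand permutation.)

Track the strand permutation on 2 strands, starting from identity.
  step 1: s1^-1 swaps positions 1,2 -> [2 1]
  step 2: s1 swaps positions 1,2 -> [1 2]
  step 3: s1^-1 swaps positions 1,2 -> [2 1]
  step 4: s1 swaps positions 1,2 -> [1 2]
  step 5: s1^-1 swaps positions 1,2 -> [2 1]
Final permutation (position -> original strand): [2 1]
Closure components = cycle count of this permutation = 1.

Answer: 1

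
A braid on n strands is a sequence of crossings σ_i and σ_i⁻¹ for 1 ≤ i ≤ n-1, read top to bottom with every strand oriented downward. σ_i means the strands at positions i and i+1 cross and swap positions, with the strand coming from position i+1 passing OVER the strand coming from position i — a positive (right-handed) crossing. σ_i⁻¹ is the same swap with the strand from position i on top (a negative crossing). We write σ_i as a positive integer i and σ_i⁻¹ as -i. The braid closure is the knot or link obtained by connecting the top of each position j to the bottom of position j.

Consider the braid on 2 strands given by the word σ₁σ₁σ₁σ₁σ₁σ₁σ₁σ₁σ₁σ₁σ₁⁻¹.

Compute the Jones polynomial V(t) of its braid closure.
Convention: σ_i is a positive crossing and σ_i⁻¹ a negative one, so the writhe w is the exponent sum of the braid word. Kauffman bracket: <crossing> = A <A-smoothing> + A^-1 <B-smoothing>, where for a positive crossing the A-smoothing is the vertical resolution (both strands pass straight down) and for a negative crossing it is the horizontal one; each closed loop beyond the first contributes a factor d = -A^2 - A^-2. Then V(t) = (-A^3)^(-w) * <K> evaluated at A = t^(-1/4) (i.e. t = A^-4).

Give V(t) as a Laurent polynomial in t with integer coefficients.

The presented braid s1 s1 s1 s1 s1 s1 s1 s1 s1 s1 s1^-1 on 2 strands reduces by inverse Markov moves (closure unchanged at each step):
  Deconjugate: the word is γ·β·γ⁻¹ with γ = s1 (prefix) and γ⁻¹ = s1^-1 (suffix); strip both.
Reduced to β = s1 s1 s1 s1 s1 s1 s1 s1 s1 on 2 strands, 9 crossings.
Compute on β:
Braid: s1 s1 s1 s1 s1 s1 s1 s1 s1 on 2 strands, 9 crossings.
Writhe w = (#positive) - (#negative) = 9 - 0 = 9.
Computing the Kauffman bracket via state sum. There are 2^9 = 512 states.
Smooth each crossing (0=||, 1=⌣⌢); contribution A^(Σ sign_k(1-2s_k)) * d^(L-1).
Tabulate the states by total A-exponent and number of loops L (A-exp: L × count):
  A^9: L=2 ×1
  A^7: L=1 ×9
  A^5: L=2 ×36
  A^3: L=3 ×84
  A^1: L=4 ×126
  A^-1: L=5 ×126
  A^-3: L=6 ×84
  A^-5: L=7 ×36
  A^-7: L=8 ×9
  A^-9: L=9 ×1
Each group contributes A^e * Σ count * d^(L-1):
Powers of d = -A^2 - A^-2: d^2 = A^4 + 2 + A^-4; d^3 = -A^6 - 3*A^2 - 3*A^-2 - A^-6; d^4 = A^8 + 4*A^4 + 6 + 4*A^-4 + A^-8; d^5 = -A^10 - 5*A^6 - 10*A^2 - 10*A^-2 - 5*A^-6 - A^-10; d^6 = A^12 + 6*A^8 + 15*A^4 + 20 + 15*A^-4 + 6*A^-8 + A^-12; d^7 = -A^14 - 7*A^10 - 21*A^6 - 35*A^2 - 35*A^-2 - 21*A^-6 - 7*A^-10 - A^-14; d^8 = A^16 + 8*A^12 + 28*A^8 + 56*A^4 + 70 + 56*A^-4 + 28*A^-8 + 8*A^-12 + A^-16.
  A^9 * (d) = -A^11 - A^7
  A^7 * (9) = 9*A^7
  A^5 * (36*d) = -36*A^7 - 36*A^3
  A^3 * (84*d^2) = 84*A^7 + 168*A^3 + 84*A^-1
  A^1 * (126*d^3) = -126*A^7 - 378*A^3 - 378*A^-1 - 126*A^-5
  A^-1 * (126*d^4) = 126*A^7 + 504*A^3 + 756*A^-1 + 504*A^-5 + 126*A^-9
  A^-3 * (84*d^5) = -84*A^7 - 420*A^3 - 840*A^-1 - 840*A^-5 - 420*A^-9 - 84*A^-13
  A^-5 * (36*d^6) = 36*A^7 + 216*A^3 + 540*A^-1 + 720*A^-5 + 540*A^-9 + 216*A^-13 + 36*A^-17
  A^-7 * (9*d^7) = -9*A^7 - 63*A^3 - 189*A^-1 - 315*A^-5 - 315*A^-9 - 189*A^-13 - 63*A^-17 - 9*A^-21
  A^-9 * (d^8) = A^7 + 8*A^3 + 28*A^-1 + 56*A^-5 + 70*A^-9 + 56*A^-13 + 28*A^-17 + 8*A^-21 + A^-25
Summing the groups: <K> = -A^11 - A^3 + A^-1 - A^-5 + A^-9 - A^-13 + A^-17 - A^-21 + A^-25
Normalise by the writhe: (-A^3)^(-w) = (-A^3)^(-9) = -A^-27, so f(A) = -A^-27 * <K> = A^-16 + A^-24 - A^-28 + A^-32 - A^-36 + A^-40 - A^-44 + A^-48 - A^-52.
Substitute A = t^(-1/4), i.e. A^e → t^(-e/4): V(t) = -t^13 + t^12 - t^11 + t^10 - t^9 + t^8 - t^7 + t^6 + t^4

Answer: -t^13 + t^12 - t^11 + t^10 - t^9 + t^8 - t^7 + t^6 + t^4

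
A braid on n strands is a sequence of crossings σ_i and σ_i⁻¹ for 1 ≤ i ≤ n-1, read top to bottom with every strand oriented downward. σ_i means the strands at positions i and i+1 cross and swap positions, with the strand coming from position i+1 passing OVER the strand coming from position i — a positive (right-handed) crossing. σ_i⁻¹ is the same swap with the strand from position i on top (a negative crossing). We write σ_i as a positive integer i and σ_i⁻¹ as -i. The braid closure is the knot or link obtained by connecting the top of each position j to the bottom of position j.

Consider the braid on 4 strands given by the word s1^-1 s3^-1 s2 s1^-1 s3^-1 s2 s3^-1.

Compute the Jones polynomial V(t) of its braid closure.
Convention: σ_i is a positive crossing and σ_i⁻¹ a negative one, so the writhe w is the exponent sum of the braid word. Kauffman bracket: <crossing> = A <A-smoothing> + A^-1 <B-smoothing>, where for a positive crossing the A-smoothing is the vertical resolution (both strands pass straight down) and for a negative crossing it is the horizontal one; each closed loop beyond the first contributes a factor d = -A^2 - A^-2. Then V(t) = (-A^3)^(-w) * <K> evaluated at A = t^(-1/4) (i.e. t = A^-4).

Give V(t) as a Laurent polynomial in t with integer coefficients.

Braid: s1^-1 s3^-1 s2 s1^-1 s3^-1 s2 s3^-1 on 4 strands, 7 crossings.
Writhe w = (#positive) - (#negative) = 2 - 5 = -3.
Enumerate smoothing states for the bracket polynomial. There are 2^7 = 128 states.
Smooth each crossing (0=||, 1=⌣⌢); contribution A^(Σ sign_k(1-2s_k)) * d^(L-1).
Tabulate the states by total A-exponent and number of loops L (A-exp: L × count):
  A^7: L=5 ×1
  A^5: L=4 ×7
  A^3: L=3 ×20, L=5 ×1
  A^1: L=2 ×29, L=4 ×6
  A^-1: L=1 ×19, L=3 ×16
  A^-3: L=2 ×19, L=4 ×2
  A^-5: L=3 ×7
  A^-7: L=4 ×1
Each group contributes A^e * Σ count * d^(L-1):
Powers of d = -A^2 - A^-2: d^2 = A^4 + 2 + A^-4; d^3 = -A^6 - 3*A^2 - 3*A^-2 - A^-6; d^4 = A^8 + 4*A^4 + 6 + 4*A^-4 + A^-8.
  A^7 * (d^4) = A^15 + 4*A^11 + 6*A^7 + 4*A^3 + A^-1
  A^5 * (7*d^3) = -7*A^11 - 21*A^7 - 21*A^3 - 7*A^-1
  A^3 * (20*d^2 + d^4) = A^11 + 24*A^7 + 46*A^3 + 24*A^-1 + A^-5
  A^1 * (29*d + 6*d^3) = -6*A^7 - 47*A^3 - 47*A^-1 - 6*A^-5
  A^-1 * (19 + 16*d^2) = 16*A^3 + 51*A^-1 + 16*A^-5
  A^-3 * (19*d + 2*d^3) = -2*A^3 - 25*A^-1 - 25*A^-5 - 2*A^-9
  A^-5 * (7*d^2) = 7*A^-1 + 14*A^-5 + 7*A^-9
  A^-7 * (d^3) = -A^-1 - 3*A^-5 - 3*A^-9 - A^-13
Summing the groups: <K> = A^15 - 2*A^11 + 3*A^7 - 4*A^3 + 3*A^-1 - 3*A^-5 + 2*A^-9 - A^-13
Normalise by the writhe: (-A^3)^(-w) = (-A^3)^(3) = -A^9, so f(A) = -A^9 * <K> = -A^24 + 2*A^20 - 3*A^16 + 4*A^12 - 3*A^8 + 3*A^4 - 2 + A^-4.
Substitute A = t^(-1/4), i.e. A^e → t^(-e/4): V(t) = t - 2 + 3*t^-1 - 3*t^-2 + 4*t^-3 - 3*t^-4 + 2*t^-5 - t^-6

Answer: t - 2 + 3*t^-1 - 3*t^-2 + 4*t^-3 - 3*t^-4 + 2*t^-5 - t^-6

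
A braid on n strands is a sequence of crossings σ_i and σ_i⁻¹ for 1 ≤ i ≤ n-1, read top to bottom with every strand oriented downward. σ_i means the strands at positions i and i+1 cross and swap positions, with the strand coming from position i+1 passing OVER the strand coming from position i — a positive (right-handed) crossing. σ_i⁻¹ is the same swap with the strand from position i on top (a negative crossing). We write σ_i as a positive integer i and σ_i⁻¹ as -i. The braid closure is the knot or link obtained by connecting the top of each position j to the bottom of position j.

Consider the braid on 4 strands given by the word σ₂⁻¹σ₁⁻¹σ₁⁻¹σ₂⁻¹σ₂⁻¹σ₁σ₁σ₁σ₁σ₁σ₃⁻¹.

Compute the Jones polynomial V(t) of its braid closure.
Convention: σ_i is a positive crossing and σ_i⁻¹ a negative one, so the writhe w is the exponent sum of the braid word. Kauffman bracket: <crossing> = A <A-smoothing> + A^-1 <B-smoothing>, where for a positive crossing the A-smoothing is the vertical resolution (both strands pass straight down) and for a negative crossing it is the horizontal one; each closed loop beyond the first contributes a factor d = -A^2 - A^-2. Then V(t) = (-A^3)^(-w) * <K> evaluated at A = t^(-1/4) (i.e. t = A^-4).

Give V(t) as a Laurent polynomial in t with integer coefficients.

-t^4 + t^3 - t^2 + 2*t - 1 + 2*t^-1 - t^-2 + t^-3 - t^-4

Derivation:
The presented braid s2^-1 s1^-1 s1^-1 s2^-1 s2^-1 s1 s1 s1 s1 s1 s3^-1 on 4 strands reduces by inverse Markov moves (closure unchanged at each step):
  Destabilize: the word has the form β·s3^-1 where s3^-1 occurs only as the final letter (β ∈ B_3); drop it and the last strand → 3 strands.
Reduced to β = s2^-1 s1^-1 s1^-1 s2^-1 s2^-1 s1 s1 s1 s1 s1 on 3 strands, 10 crossings.
Compute on β:
Braid: s2^-1 s1^-1 s1^-1 s2^-1 s2^-1 s1 s1 s1 s1 s1 on 3 strands, 10 crossings.
Writhe w = (#positive) - (#negative) = 5 - 5 = 0.
Enumerate smoothing states for the bracket polynomial. There are 2^10 = 1024 states.
For each crossing: s=0 is the vertical smoothing, s=1 horizontal. Crossing k contributes A^(sign_k * (1 - 2*s_k)); loop factor d = -A^2 - A^-2.
Tabulate the states by total A-exponent and number of loops L (A-exp: L × count):
  A^10: L=4 ×1
  A^8: L=3 ×10
  A^6: L=2 ×29, L=4 ×16
  A^4: L=1 ×26, L=3 ×74, L=5 ×20
  A^2: L=2 ×90, L=4 ×105, L=6 ×15
  A^0: L=1 ×15, L=3 ×141, L=5 ×90, L=7 ×6
  A^-2: L=2 ×35, L=4 ×130, L=6 ×44, L=8 ×1
  A^-4: L=3 ×40, L=5 ×69, L=7 ×11
  A^-6: L=4 ×25, L=6 ×19, L=8 ×1
  A^-8: L=5 ×8, L=7 ×2
  A^-10: L=6 ×1
Each group contributes A^e * Σ count * d^(L-1):
Powers of d = -A^2 - A^-2: d^2 = A^4 + 2 + A^-4; d^3 = -A^6 - 3*A^2 - 3*A^-2 - A^-6; d^4 = A^8 + 4*A^4 + 6 + 4*A^-4 + A^-8; d^5 = -A^10 - 5*A^6 - 10*A^2 - 10*A^-2 - 5*A^-6 - A^-10; d^6 = A^12 + 6*A^8 + 15*A^4 + 20 + 15*A^-4 + 6*A^-8 + A^-12; d^7 = -A^14 - 7*A^10 - 21*A^6 - 35*A^2 - 35*A^-2 - 21*A^-6 - 7*A^-10 - A^-14.
  A^10 * (d^3) = -A^16 - 3*A^12 - 3*A^8 - A^4
  A^8 * (10*d^2) = 10*A^12 + 20*A^8 + 10*A^4
  A^6 * (29*d + 16*d^3) = -16*A^12 - 77*A^8 - 77*A^4 - 16
  A^4 * (26 + 74*d^2 + 20*d^4) = 20*A^12 + 154*A^8 + 294*A^4 + 154 + 20*A^-4
  A^2 * (90*d + 105*d^3 + 15*d^5) = -15*A^12 - 180*A^8 - 555*A^4 - 555 - 180*A^-4 - 15*A^-8
  A^0 * (15 + 141*d^2 + 90*d^4 + 6*d^6) = 6*A^12 + 126*A^8 + 591*A^4 + 957 + 591*A^-4 + 126*A^-8 + 6*A^-12
  A^-2 * (35*d + 130*d^3 + 44*d^5 + d^7) = -A^12 - 51*A^8 - 371*A^4 - 900 - 900*A^-4 - 371*A^-8 - 51*A^-12 - A^-16
  A^-4 * (40*d^2 + 69*d^4 + 11*d^6) = 11*A^8 + 135*A^4 + 481 + 714*A^-4 + 481*A^-8 + 135*A^-12 + 11*A^-16
  A^-6 * (25*d^3 + 19*d^5 + d^7) = -A^8 - 26*A^4 - 141 - 300*A^-4 - 300*A^-8 - 141*A^-12 - 26*A^-16 - A^-20
  A^-8 * (8*d^4 + 2*d^6) = 2*A^4 + 20 + 62*A^-4 + 88*A^-8 + 62*A^-12 + 20*A^-16 + 2*A^-20
  A^-10 * (d^5) = -1 - 5*A^-4 - 10*A^-8 - 10*A^-12 - 5*A^-16 - A^-20
Summing the groups: <K> = -A^16 + A^12 - A^8 + 2*A^4 - 1 + 2*A^-4 - A^-8 + A^-12 - A^-16
Normalise by the writhe: (-A^3)^(-w) = (-A^3)^(0) = 1, so f(A) = 1 * <K> = -A^16 + A^12 - A^8 + 2*A^4 - 1 + 2*A^-4 - A^-8 + A^-12 - A^-16.
Substitute A = t^(-1/4), i.e. A^e → t^(-e/4): V(t) = -t^4 + t^3 - t^2 + 2*t - 1 + 2*t^-1 - t^-2 + t^-3 - t^-4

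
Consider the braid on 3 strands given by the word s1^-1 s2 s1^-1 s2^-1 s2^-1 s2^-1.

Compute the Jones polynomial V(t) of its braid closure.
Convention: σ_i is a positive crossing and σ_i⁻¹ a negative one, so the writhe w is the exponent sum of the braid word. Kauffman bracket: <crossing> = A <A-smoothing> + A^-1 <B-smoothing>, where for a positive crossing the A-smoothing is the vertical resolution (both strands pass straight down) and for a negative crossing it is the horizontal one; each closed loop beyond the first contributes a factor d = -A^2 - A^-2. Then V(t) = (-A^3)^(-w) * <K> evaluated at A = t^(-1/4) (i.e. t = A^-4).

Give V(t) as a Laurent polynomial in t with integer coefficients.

Braid: s1^-1 s2 s1^-1 s2^-1 s2^-1 s2^-1 on 3 strands, 6 crossings.
Writhe w = (#positive) - (#negative) = 1 - 5 = -4.
Enumerate smoothing states for the bracket polynomial. There are 2^6 = 64 states.
Each crossing splits two ways (0=vertical, 1=horizontal). The state's weight is A^(#A-smoothings - #B-smoothings) * d^(loops - 1).
Tabulate the states by total A-exponent and number of loops L (A-exp: L × count):
  A^6: L=4 ×1
  A^4: L=3 ×6
  A^2: L=2 ×12, L=4 ×3
  A^0: L=1 ×9, L=3 ×10, L=5 ×1
  A^-2: L=2 ×12, L=4 ×3
  A^-4: L=1 ×2, L=3 ×4
  A^-6: L=2 ×1
Each group contributes A^e * Σ count * d^(L-1):
Powers of d = -A^2 - A^-2: d^2 = A^4 + 2 + A^-4; d^3 = -A^6 - 3*A^2 - 3*A^-2 - A^-6; d^4 = A^8 + 4*A^4 + 6 + 4*A^-4 + A^-8.
  A^6 * (d^3) = -A^12 - 3*A^8 - 3*A^4 - 1
  A^4 * (6*d^2) = 6*A^8 + 12*A^4 + 6
  A^2 * (12*d + 3*d^3) = -3*A^8 - 21*A^4 - 21 - 3*A^-4
  A^0 * (9 + 10*d^2 + d^4) = A^8 + 14*A^4 + 35 + 14*A^-4 + A^-8
  A^-2 * (12*d + 3*d^3) = -3*A^4 - 21 - 21*A^-4 - 3*A^-8
  A^-4 * (2 + 4*d^2) = 4 + 10*A^-4 + 4*A^-8
  A^-6 * (d) = -A^-4 - A^-8
Summing the groups: <K> = -A^12 + A^8 - A^4 + 2 - A^-4 + A^-8
Normalise by the writhe: (-A^3)^(-w) = (-A^3)^(4) = A^12, so f(A) = A^12 * <K> = -A^24 + A^20 - A^16 + 2*A^12 - A^8 + A^4.
Substitute A = t^(-1/4), i.e. A^e → t^(-e/4): V(t) = t^-1 - t^-2 + 2*t^-3 - t^-4 + t^-5 - t^-6

Answer: t^-1 - t^-2 + 2*t^-3 - t^-4 + t^-5 - t^-6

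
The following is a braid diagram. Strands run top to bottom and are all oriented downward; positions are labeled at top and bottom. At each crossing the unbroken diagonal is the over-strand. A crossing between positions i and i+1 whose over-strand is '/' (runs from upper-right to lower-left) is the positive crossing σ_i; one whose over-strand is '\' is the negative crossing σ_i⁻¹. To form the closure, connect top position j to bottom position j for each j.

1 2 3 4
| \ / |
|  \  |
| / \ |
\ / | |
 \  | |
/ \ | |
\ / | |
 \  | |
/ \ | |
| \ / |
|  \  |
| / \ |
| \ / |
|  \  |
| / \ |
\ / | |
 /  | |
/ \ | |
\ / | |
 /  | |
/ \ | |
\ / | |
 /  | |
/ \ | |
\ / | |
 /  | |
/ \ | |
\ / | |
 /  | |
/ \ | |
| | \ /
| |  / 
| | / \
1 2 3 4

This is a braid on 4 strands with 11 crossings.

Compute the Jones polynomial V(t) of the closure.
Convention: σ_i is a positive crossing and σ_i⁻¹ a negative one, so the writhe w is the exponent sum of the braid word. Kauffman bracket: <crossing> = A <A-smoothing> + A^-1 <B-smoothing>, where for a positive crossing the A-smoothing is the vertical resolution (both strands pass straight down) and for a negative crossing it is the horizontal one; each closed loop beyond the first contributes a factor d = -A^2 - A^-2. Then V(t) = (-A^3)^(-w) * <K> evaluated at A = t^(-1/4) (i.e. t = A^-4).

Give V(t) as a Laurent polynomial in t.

-t^4 + t^3 - t^2 + 2*t - 1 + 2*t^-1 - t^-2 + t^-3 - t^-4

Derivation:
Reading the diagram top to bottom ('/'-over between positions i,i+1 = s_i, '\'-over = s_i^-1): braid word = s2^-1 s1^-1 s1^-1 s2^-1 s2^-1 s1 s1 s1 s1 s1 s3.
The presented braid s2^-1 s1^-1 s1^-1 s2^-1 s2^-1 s1 s1 s1 s1 s1 s3 on 4 strands reduces by inverse Markov moves (closure unchanged at each step):
  Destabilize: the word has the form β·s3 where s3 occurs only as the final letter (β ∈ B_3); drop it and the last strand → 3 strands.
Reduced to β = s2^-1 s1^-1 s1^-1 s2^-1 s2^-1 s1 s1 s1 s1 s1 on 3 strands, 10 crossings.
Compute on β:
Braid: s2^-1 s1^-1 s1^-1 s2^-1 s2^-1 s1 s1 s1 s1 s1 on 3 strands, 10 crossings.
Writhe w = (#positive) - (#negative) = 5 - 5 = 0.
Enumerate smoothing states for the bracket polynomial. There are 2^10 = 1024 states.
Smooth each crossing (0=||, 1=⌣⌢); contribution A^(Σ sign_k(1-2s_k)) * d^(L-1).
Tabulate the states by total A-exponent and number of loops L (A-exp: L × count):
  A^10: L=4 ×1
  A^8: L=3 ×10
  A^6: L=2 ×29, L=4 ×16
  A^4: L=1 ×26, L=3 ×74, L=5 ×20
  A^2: L=2 ×90, L=4 ×105, L=6 ×15
  A^0: L=1 ×15, L=3 ×141, L=5 ×90, L=7 ×6
  A^-2: L=2 ×35, L=4 ×130, L=6 ×44, L=8 ×1
  A^-4: L=3 ×40, L=5 ×69, L=7 ×11
  A^-6: L=4 ×25, L=6 ×19, L=8 ×1
  A^-8: L=5 ×8, L=7 ×2
  A^-10: L=6 ×1
Each group contributes A^e * Σ count * d^(L-1):
Powers of d = -A^2 - A^-2: d^2 = A^4 + 2 + A^-4; d^3 = -A^6 - 3*A^2 - 3*A^-2 - A^-6; d^4 = A^8 + 4*A^4 + 6 + 4*A^-4 + A^-8; d^5 = -A^10 - 5*A^6 - 10*A^2 - 10*A^-2 - 5*A^-6 - A^-10; d^6 = A^12 + 6*A^8 + 15*A^4 + 20 + 15*A^-4 + 6*A^-8 + A^-12; d^7 = -A^14 - 7*A^10 - 21*A^6 - 35*A^2 - 35*A^-2 - 21*A^-6 - 7*A^-10 - A^-14.
  A^10 * (d^3) = -A^16 - 3*A^12 - 3*A^8 - A^4
  A^8 * (10*d^2) = 10*A^12 + 20*A^8 + 10*A^4
  A^6 * (29*d + 16*d^3) = -16*A^12 - 77*A^8 - 77*A^4 - 16
  A^4 * (26 + 74*d^2 + 20*d^4) = 20*A^12 + 154*A^8 + 294*A^4 + 154 + 20*A^-4
  A^2 * (90*d + 105*d^3 + 15*d^5) = -15*A^12 - 180*A^8 - 555*A^4 - 555 - 180*A^-4 - 15*A^-8
  A^0 * (15 + 141*d^2 + 90*d^4 + 6*d^6) = 6*A^12 + 126*A^8 + 591*A^4 + 957 + 591*A^-4 + 126*A^-8 + 6*A^-12
  A^-2 * (35*d + 130*d^3 + 44*d^5 + d^7) = -A^12 - 51*A^8 - 371*A^4 - 900 - 900*A^-4 - 371*A^-8 - 51*A^-12 - A^-16
  A^-4 * (40*d^2 + 69*d^4 + 11*d^6) = 11*A^8 + 135*A^4 + 481 + 714*A^-4 + 481*A^-8 + 135*A^-12 + 11*A^-16
  A^-6 * (25*d^3 + 19*d^5 + d^7) = -A^8 - 26*A^4 - 141 - 300*A^-4 - 300*A^-8 - 141*A^-12 - 26*A^-16 - A^-20
  A^-8 * (8*d^4 + 2*d^6) = 2*A^4 + 20 + 62*A^-4 + 88*A^-8 + 62*A^-12 + 20*A^-16 + 2*A^-20
  A^-10 * (d^5) = -1 - 5*A^-4 - 10*A^-8 - 10*A^-12 - 5*A^-16 - A^-20
Summing the groups: <K> = -A^16 + A^12 - A^8 + 2*A^4 - 1 + 2*A^-4 - A^-8 + A^-12 - A^-16
Normalise by the writhe: (-A^3)^(-w) = (-A^3)^(0) = 1, so f(A) = 1 * <K> = -A^16 + A^12 - A^8 + 2*A^4 - 1 + 2*A^-4 - A^-8 + A^-12 - A^-16.
Substitute A = t^(-1/4), i.e. A^e → t^(-e/4): V(t) = -t^4 + t^3 - t^2 + 2*t - 1 + 2*t^-1 - t^-2 + t^-3 - t^-4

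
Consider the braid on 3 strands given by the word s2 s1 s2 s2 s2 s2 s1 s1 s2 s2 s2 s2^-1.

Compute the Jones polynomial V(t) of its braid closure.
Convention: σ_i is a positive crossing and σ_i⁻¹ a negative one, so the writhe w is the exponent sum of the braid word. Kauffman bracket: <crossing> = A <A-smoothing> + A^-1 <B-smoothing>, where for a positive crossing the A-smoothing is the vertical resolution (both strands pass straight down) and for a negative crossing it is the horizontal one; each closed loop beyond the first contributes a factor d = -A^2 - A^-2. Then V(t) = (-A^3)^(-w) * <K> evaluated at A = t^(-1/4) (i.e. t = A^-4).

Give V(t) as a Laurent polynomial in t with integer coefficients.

-t^12 + t^11 - t^10 + t^9 - t^8 + t^6 + t^4

Derivation:
The presented braid s2 s1 s2 s2 s2 s2 s1 s1 s2 s2 s2 s2^-1 on 3 strands reduces by inverse Markov moves (closure unchanged at each step):
  Deconjugate: the word is γ·β·γ⁻¹ with γ = s2 (prefix) and γ⁻¹ = s2^-1 (suffix); strip both.
Reduced to β = s1 s2 s2 s2 s2 s1 s1 s2 s2 s2 on 3 strands, 10 crossings.
Compute on β:
Braid: s1 s2 s2 s2 s2 s1 s1 s2 s2 s2 on 3 strands, 10 crossings.
Writhe w = (#positive) - (#negative) = 10 - 0 = 10.
State-sum expansion of <K>. There are 2^10 = 1024 states.
Smooth each crossing (0=||, 1=⌣⌢); contribution A^(Σ sign_k(1-2s_k)) * d^(L-1).
Tabulate the states by total A-exponent and number of loops L (A-exp: L × count):
  A^10: L=3 ×1
  A^8: L=2 ×10
  A^6: L=1 ×21, L=3 ×24
  A^4: L=2 ×84, L=4 ×36
  A^2: L=1 ×24, L=3 ×151, L=5 ×35
  A^0: L=2 ×72, L=4 ×159, L=6 ×21
  A^-2: L=3 ×98, L=5 ×105, L=7 ×7
  A^-4: L=4 ×76, L=6 ×43, L=8 ×1
  A^-6: L=5 ×35, L=7 ×10
  A^-8: L=6 ×9, L=8 ×1
  A^-10: L=7 ×1
Each group contributes A^e * Σ count * d^(L-1):
Powers of d = -A^2 - A^-2: d^2 = A^4 + 2 + A^-4; d^3 = -A^6 - 3*A^2 - 3*A^-2 - A^-6; d^4 = A^8 + 4*A^4 + 6 + 4*A^-4 + A^-8; d^5 = -A^10 - 5*A^6 - 10*A^2 - 10*A^-2 - 5*A^-6 - A^-10; d^6 = A^12 + 6*A^8 + 15*A^4 + 20 + 15*A^-4 + 6*A^-8 + A^-12; d^7 = -A^14 - 7*A^10 - 21*A^6 - 35*A^2 - 35*A^-2 - 21*A^-6 - 7*A^-10 - A^-14.
  A^10 * (d^2) = A^14 + 2*A^10 + A^6
  A^8 * (10*d) = -10*A^10 - 10*A^6
  A^6 * (21 + 24*d^2) = 24*A^10 + 69*A^6 + 24*A^2
  A^4 * (84*d + 36*d^3) = -36*A^10 - 192*A^6 - 192*A^2 - 36*A^-2
  A^2 * (24 + 151*d^2 + 35*d^4) = 35*A^10 + 291*A^6 + 536*A^2 + 291*A^-2 + 35*A^-6
  A^0 * (72*d + 159*d^3 + 21*d^5) = -21*A^10 - 264*A^6 - 759*A^2 - 759*A^-2 - 264*A^-6 - 21*A^-10
  A^-2 * (98*d^2 + 105*d^4 + 7*d^6) = 7*A^10 + 147*A^6 + 623*A^2 + 966*A^-2 + 623*A^-6 + 147*A^-10 + 7*A^-14
  A^-4 * (76*d^3 + 43*d^5 + d^7) = -A^10 - 50*A^6 - 312*A^2 - 693*A^-2 - 693*A^-6 - 312*A^-10 - 50*A^-14 - A^-18
  A^-6 * (35*d^4 + 10*d^6) = 10*A^6 + 95*A^2 + 290*A^-2 + 410*A^-6 + 290*A^-10 + 95*A^-14 + 10*A^-18
  A^-8 * (9*d^5 + d^7) = -A^6 - 16*A^2 - 66*A^-2 - 125*A^-6 - 125*A^-10 - 66*A^-14 - 16*A^-18 - A^-22
  A^-10 * (d^6) = A^2 + 6*A^-2 + 15*A^-6 + 20*A^-10 + 15*A^-14 + 6*A^-18 + A^-22
Summing the groups: <K> = A^14 + A^6 - A^-2 + A^-6 - A^-10 + A^-14 - A^-18
Normalise by the writhe: (-A^3)^(-w) = (-A^3)^(-10) = A^-30, so f(A) = A^-30 * <K> = A^-16 + A^-24 - A^-32 + A^-36 - A^-40 + A^-44 - A^-48.
Substitute A = t^(-1/4), i.e. A^e → t^(-e/4): V(t) = -t^12 + t^11 - t^10 + t^9 - t^8 + t^6 + t^4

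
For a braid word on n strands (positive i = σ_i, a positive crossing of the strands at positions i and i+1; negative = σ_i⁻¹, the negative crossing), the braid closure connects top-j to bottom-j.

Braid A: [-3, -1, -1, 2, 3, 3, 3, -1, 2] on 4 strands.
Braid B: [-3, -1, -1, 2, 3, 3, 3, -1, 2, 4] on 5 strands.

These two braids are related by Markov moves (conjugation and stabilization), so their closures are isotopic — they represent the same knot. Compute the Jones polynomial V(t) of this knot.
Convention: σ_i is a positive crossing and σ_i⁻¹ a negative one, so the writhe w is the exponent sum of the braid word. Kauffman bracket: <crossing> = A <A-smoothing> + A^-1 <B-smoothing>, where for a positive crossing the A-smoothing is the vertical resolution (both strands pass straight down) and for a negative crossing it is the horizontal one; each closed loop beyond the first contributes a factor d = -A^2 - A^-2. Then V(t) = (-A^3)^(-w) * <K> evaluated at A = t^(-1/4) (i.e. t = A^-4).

Markov-equivalent braids have isotopic closures, hence identical knot invariants. Strip the Markov moves from each word to reach a common short braid β, then compute V(t) once on β.
Braid A: s3^-1 s1^-1 s1^-1 s2 s3 s3 s3 s1^-1 s2 on 4 strands has no conjugating prefix/suffix or stabilization to strip; take β = s3^-1 s1^-1 s1^-1 s2 s3 s3 s3 s1^-1 s2.
Braid B: s3^-1 s1^-1 s1^-1 s2 s3 s3 s3 s1^-1 s2 s4 on 5 strands reduces by inverse Markov moves (closure unchanged at each step):
  Destabilize: the word has the form β·s4 where s4 occurs only as the final letter (β ∈ B_4); drop it and the last strand → 4 strands.
Reduced to β = s3^-1 s1^-1 s1^-1 s2 s3 s3 s3 s1^-1 s2 on 4 strands, 9 crossings.
Both give the same β = s3^-1 s1^-1 s1^-1 s2 s3 s3 s3 s1^-1 s2 on 4 strands, so one state sum suffices:
Braid: s3^-1 s1^-1 s1^-1 s2 s3 s3 s3 s1^-1 s2 on 4 strands, 9 crossings.
Writhe w = (#positive) - (#negative) = 5 - 4 = 1.
Enumerate smoothing states for the bracket polynomial. There are 2^9 = 512 states.
Each crossing splits two ways (0=vertical, 1=horizontal). The state's weight is A^(#A-smoothings - #B-smoothings) * d^(loops - 1).
Tabulate the states by total A-exponent and number of loops L (A-exp: L × count):
  A^9: L=4 ×1
  A^7: L=3 ×5, L=5 ×4
  A^5: L=2 ×10, L=4 ×23, L=6 ×3
  A^3: L=1 ×8, L=3 ×57, L=5 ×18, L=7 ×1
  A^1: L=2 ×70, L=4 ×50, L=6 ×6
  A^-1: L=1 ×33, L=3 ×75, L=5 ×18
  A^-3: L=2 ×51, L=4 ×32, L=6 ×1
  A^-5: L=3 ×32, L=5 ×4
  A^-7: L=4 ×9
  A^-9: L=5 ×1
Each group contributes A^e * Σ count * d^(L-1):
Powers of d = -A^2 - A^-2: d^2 = A^4 + 2 + A^-4; d^3 = -A^6 - 3*A^2 - 3*A^-2 - A^-6; d^4 = A^8 + 4*A^4 + 6 + 4*A^-4 + A^-8; d^5 = -A^10 - 5*A^6 - 10*A^2 - 10*A^-2 - 5*A^-6 - A^-10; d^6 = A^12 + 6*A^8 + 15*A^4 + 20 + 15*A^-4 + 6*A^-8 + A^-12.
  A^9 * (d^3) = -A^15 - 3*A^11 - 3*A^7 - A^3
  A^7 * (5*d^2 + 4*d^4) = 4*A^15 + 21*A^11 + 34*A^7 + 21*A^3 + 4*A^-1
  A^5 * (10*d + 23*d^3 + 3*d^5) = -3*A^15 - 38*A^11 - 109*A^7 - 109*A^3 - 38*A^-1 - 3*A^-5
  A^3 * (8 + 57*d^2 + 18*d^4 + d^6) = A^15 + 24*A^11 + 144*A^7 + 250*A^3 + 144*A^-1 + 24*A^-5 + A^-9
  A^1 * (70*d + 50*d^3 + 6*d^5) = -6*A^11 - 80*A^7 - 280*A^3 - 280*A^-1 - 80*A^-5 - 6*A^-9
  A^-1 * (33 + 75*d^2 + 18*d^4) = 18*A^7 + 147*A^3 + 291*A^-1 + 147*A^-5 + 18*A^-9
  A^-3 * (51*d + 32*d^3 + d^5) = -A^7 - 37*A^3 - 157*A^-1 - 157*A^-5 - 37*A^-9 - A^-13
  A^-5 * (32*d^2 + 4*d^4) = 4*A^3 + 48*A^-1 + 88*A^-5 + 48*A^-9 + 4*A^-13
  A^-7 * (9*d^3) = -9*A^-1 - 27*A^-5 - 27*A^-9 - 9*A^-13
  A^-9 * (d^4) = A^-1 + 4*A^-5 + 6*A^-9 + 4*A^-13 + A^-17
Summing the groups: <K> = A^15 - 2*A^11 + 3*A^7 - 5*A^3 + 4*A^-1 - 4*A^-5 + 3*A^-9 - 2*A^-13 + A^-17
Normalise by the writhe: (-A^3)^(-w) = (-A^3)^(-1) = -A^-3, so f(A) = -A^-3 * <K> = -A^12 + 2*A^8 - 3*A^4 + 5 - 4*A^-4 + 4*A^-8 - 3*A^-12 + 2*A^-16 - A^-20.
Substitute A = t^(-1/4), i.e. A^e → t^(-e/4): V(t) = -t^5 + 2*t^4 - 3*t^3 + 4*t^2 - 4*t + 5 - 3*t^-1 + 2*t^-2 - t^-3

Answer: -t^5 + 2*t^4 - 3*t^3 + 4*t^2 - 4*t + 5 - 3*t^-1 + 2*t^-2 - t^-3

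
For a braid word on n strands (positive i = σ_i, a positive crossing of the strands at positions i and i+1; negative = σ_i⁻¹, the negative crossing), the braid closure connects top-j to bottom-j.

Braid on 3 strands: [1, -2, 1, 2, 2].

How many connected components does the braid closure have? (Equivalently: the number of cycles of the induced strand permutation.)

Track the strand permutation on 3 strands, starting from identity.
  step 1: s1 swaps positions 1,2 -> [2 1 3]
  step 2: s2^-1 swaps positions 2,3 -> [2 3 1]
  step 3: s1 swaps positions 1,2 -> [3 2 1]
  step 4: s2 swaps positions 2,3 -> [3 1 2]
  step 5: s2 swaps positions 2,3 -> [3 2 1]
Final permutation (position -> original strand): [3 2 1]
Closure components = cycle count of this permutation = 2.

Answer: 2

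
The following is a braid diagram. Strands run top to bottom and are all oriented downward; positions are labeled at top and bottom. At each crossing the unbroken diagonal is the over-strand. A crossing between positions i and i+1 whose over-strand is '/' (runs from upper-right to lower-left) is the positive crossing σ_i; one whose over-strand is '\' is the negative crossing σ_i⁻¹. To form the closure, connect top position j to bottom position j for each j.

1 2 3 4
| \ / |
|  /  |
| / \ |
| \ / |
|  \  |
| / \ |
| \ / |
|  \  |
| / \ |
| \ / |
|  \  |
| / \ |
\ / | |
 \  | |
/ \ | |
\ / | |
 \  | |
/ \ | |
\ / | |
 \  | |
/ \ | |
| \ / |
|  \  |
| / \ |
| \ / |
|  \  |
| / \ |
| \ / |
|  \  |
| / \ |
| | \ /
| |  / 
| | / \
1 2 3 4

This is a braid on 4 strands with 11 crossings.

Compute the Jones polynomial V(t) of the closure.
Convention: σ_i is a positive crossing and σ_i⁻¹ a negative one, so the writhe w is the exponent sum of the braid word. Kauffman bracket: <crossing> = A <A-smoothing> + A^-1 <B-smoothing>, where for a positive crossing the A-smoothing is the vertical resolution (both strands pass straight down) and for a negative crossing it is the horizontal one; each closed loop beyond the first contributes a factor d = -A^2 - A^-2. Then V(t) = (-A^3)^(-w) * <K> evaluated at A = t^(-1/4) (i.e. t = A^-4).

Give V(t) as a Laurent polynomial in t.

Reading the diagram top to bottom ('/'-over between positions i,i+1 = s_i, '\'-over = s_i^-1): braid word = s2 s2^-1 s2^-1 s2^-1 s1^-1 s1^-1 s1^-1 s2^-1 s2^-1 s2^-1 s3.
The presented braid s2 s2^-1 s2^-1 s2^-1 s1^-1 s1^-1 s1^-1 s2^-1 s2^-1 s2^-1 s3 on 4 strands reduces by inverse Markov moves (closure unchanged at each step):
  Destabilize: the word has the form β·s3 where s3 occurs only as the final letter (β ∈ B_3); drop it and the last strand → 3 strands.
  Deconjugate: the word is γ·β·γ⁻¹ with γ = s2 (prefix) and γ⁻¹ = s2^-1 (suffix); strip both.
Reduced to β = s2^-1 s2^-1 s2^-1 s1^-1 s1^-1 s1^-1 s2^-1 s2^-1 on 3 strands, 8 crossings.
Compute on β:
Braid: s2^-1 s2^-1 s2^-1 s1^-1 s1^-1 s1^-1 s2^-1 s2^-1 on 3 strands, 8 crossings.
Writhe w = (#positive) - (#negative) = 0 - 8 = -8.
Enumerate smoothing states for the bracket polynomial. There are 2^8 = 256 states.
For each crossing: s=0 is the vertical smoothing, s=1 horizontal. Crossing k contributes A^(sign_k * (1 - 2*s_k)); loop factor d = -A^2 - A^-2.
Tabulate the states by total A-exponent and number of loops L (A-exp: L × count):
  A^8: L=7 ×1
  A^6: L=6 ×8
  A^4: L=5 ×28
  A^2: L=4 ×55, L=6 ×1
  A^0: L=3 ×65, L=5 ×5
  A^-2: L=2 ×45, L=4 ×11
  A^-4: L=1 ×15, L=3 ×13
  A^-6: L=2 ×8
  A^-8: L=3 ×1
Each group contributes A^e * Σ count * d^(L-1):
Powers of d = -A^2 - A^-2: d^2 = A^4 + 2 + A^-4; d^3 = -A^6 - 3*A^2 - 3*A^-2 - A^-6; d^4 = A^8 + 4*A^4 + 6 + 4*A^-4 + A^-8; d^5 = -A^10 - 5*A^6 - 10*A^2 - 10*A^-2 - 5*A^-6 - A^-10; d^6 = A^12 + 6*A^8 + 15*A^4 + 20 + 15*A^-4 + 6*A^-8 + A^-12.
  A^8 * (d^6) = A^20 + 6*A^16 + 15*A^12 + 20*A^8 + 15*A^4 + 6 + A^-4
  A^6 * (8*d^5) = -8*A^16 - 40*A^12 - 80*A^8 - 80*A^4 - 40 - 8*A^-4
  A^4 * (28*d^4) = 28*A^12 + 112*A^8 + 168*A^4 + 112 + 28*A^-4
  A^2 * (55*d^3 + d^5) = -A^12 - 60*A^8 - 175*A^4 - 175 - 60*A^-4 - A^-8
  A^0 * (65*d^2 + 5*d^4) = 5*A^8 + 85*A^4 + 160 + 85*A^-4 + 5*A^-8
  A^-2 * (45*d + 11*d^3) = -11*A^4 - 78 - 78*A^-4 - 11*A^-8
  A^-4 * (15 + 13*d^2) = 13 + 41*A^-4 + 13*A^-8
  A^-6 * (8*d) = -8*A^-4 - 8*A^-8
  A^-8 * (d^2) = A^-4 + 2*A^-8 + A^-12
Summing the groups: <K> = A^20 - 2*A^16 + 2*A^12 - 3*A^8 + 2*A^4 - 2 + 2*A^-4 + A^-12
Normalise by the writhe: (-A^3)^(-w) = (-A^3)^(8) = A^24, so f(A) = A^24 * <K> = A^44 - 2*A^40 + 2*A^36 - 3*A^32 + 2*A^28 - 2*A^24 + 2*A^20 + A^12.
Substitute A = t^(-1/4), i.e. A^e → t^(-e/4): V(t) = t^-3 + 2*t^-5 - 2*t^-6 + 2*t^-7 - 3*t^-8 + 2*t^-9 - 2*t^-10 + t^-11

Answer: t^-3 + 2*t^-5 - 2*t^-6 + 2*t^-7 - 3*t^-8 + 2*t^-9 - 2*t^-10 + t^-11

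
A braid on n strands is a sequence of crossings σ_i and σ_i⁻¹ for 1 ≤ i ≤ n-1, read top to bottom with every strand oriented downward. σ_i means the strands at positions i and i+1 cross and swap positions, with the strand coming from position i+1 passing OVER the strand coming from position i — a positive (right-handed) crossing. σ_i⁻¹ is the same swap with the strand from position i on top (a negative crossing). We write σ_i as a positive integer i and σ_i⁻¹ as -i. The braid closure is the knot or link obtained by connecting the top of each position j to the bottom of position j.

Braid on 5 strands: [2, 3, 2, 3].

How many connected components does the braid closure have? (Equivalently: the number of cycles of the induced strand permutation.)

Track the strand permutation on 5 strands, starting from identity.
  step 1: s2 swaps positions 2,3 -> [1 3 2 4 5]
  step 2: s3 swaps positions 3,4 -> [1 3 4 2 5]
  step 3: s2 swaps positions 2,3 -> [1 4 3 2 5]
  step 4: s3 swaps positions 3,4 -> [1 4 2 3 5]
Final permutation (position -> original strand): [1 4 2 3 5]
Closure components = cycle count of this permutation = 3.

Answer: 3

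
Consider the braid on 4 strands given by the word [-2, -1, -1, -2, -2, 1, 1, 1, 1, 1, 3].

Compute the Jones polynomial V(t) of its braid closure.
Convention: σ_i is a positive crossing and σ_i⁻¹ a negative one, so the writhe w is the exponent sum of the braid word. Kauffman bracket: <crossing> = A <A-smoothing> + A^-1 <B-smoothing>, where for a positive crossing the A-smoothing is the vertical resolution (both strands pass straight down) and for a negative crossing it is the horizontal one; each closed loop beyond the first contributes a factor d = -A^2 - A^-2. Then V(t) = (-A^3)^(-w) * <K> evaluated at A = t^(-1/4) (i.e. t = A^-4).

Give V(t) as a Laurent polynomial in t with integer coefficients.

The presented braid s2^-1 s1^-1 s1^-1 s2^-1 s2^-1 s1 s1 s1 s1 s1 s3 on 4 strands reduces by inverse Markov moves (closure unchanged at each step):
  Destabilize: the word has the form β·s3 where s3 occurs only as the final letter (β ∈ B_3); drop it and the last strand → 3 strands.
Reduced to β = s2^-1 s1^-1 s1^-1 s2^-1 s2^-1 s1 s1 s1 s1 s1 on 3 strands, 10 crossings.
Compute on β:
Braid: s2^-1 s1^-1 s1^-1 s2^-1 s2^-1 s1 s1 s1 s1 s1 on 3 strands, 10 crossings.
Writhe w = (#positive) - (#negative) = 5 - 5 = 0.
Enumerate smoothing states for the bracket polynomial. There are 2^10 = 1024 states.
For each crossing: s=0 is the vertical smoothing, s=1 horizontal. Crossing k contributes A^(sign_k * (1 - 2*s_k)); loop factor d = -A^2 - A^-2.
Tabulate the states by total A-exponent and number of loops L (A-exp: L × count):
  A^10: L=4 ×1
  A^8: L=3 ×10
  A^6: L=2 ×29, L=4 ×16
  A^4: L=1 ×26, L=3 ×74, L=5 ×20
  A^2: L=2 ×90, L=4 ×105, L=6 ×15
  A^0: L=1 ×15, L=3 ×141, L=5 ×90, L=7 ×6
  A^-2: L=2 ×35, L=4 ×130, L=6 ×44, L=8 ×1
  A^-4: L=3 ×40, L=5 ×69, L=7 ×11
  A^-6: L=4 ×25, L=6 ×19, L=8 ×1
  A^-8: L=5 ×8, L=7 ×2
  A^-10: L=6 ×1
Each group contributes A^e * Σ count * d^(L-1):
Powers of d = -A^2 - A^-2: d^2 = A^4 + 2 + A^-4; d^3 = -A^6 - 3*A^2 - 3*A^-2 - A^-6; d^4 = A^8 + 4*A^4 + 6 + 4*A^-4 + A^-8; d^5 = -A^10 - 5*A^6 - 10*A^2 - 10*A^-2 - 5*A^-6 - A^-10; d^6 = A^12 + 6*A^8 + 15*A^4 + 20 + 15*A^-4 + 6*A^-8 + A^-12; d^7 = -A^14 - 7*A^10 - 21*A^6 - 35*A^2 - 35*A^-2 - 21*A^-6 - 7*A^-10 - A^-14.
  A^10 * (d^3) = -A^16 - 3*A^12 - 3*A^8 - A^4
  A^8 * (10*d^2) = 10*A^12 + 20*A^8 + 10*A^4
  A^6 * (29*d + 16*d^3) = -16*A^12 - 77*A^8 - 77*A^4 - 16
  A^4 * (26 + 74*d^2 + 20*d^4) = 20*A^12 + 154*A^8 + 294*A^4 + 154 + 20*A^-4
  A^2 * (90*d + 105*d^3 + 15*d^5) = -15*A^12 - 180*A^8 - 555*A^4 - 555 - 180*A^-4 - 15*A^-8
  A^0 * (15 + 141*d^2 + 90*d^4 + 6*d^6) = 6*A^12 + 126*A^8 + 591*A^4 + 957 + 591*A^-4 + 126*A^-8 + 6*A^-12
  A^-2 * (35*d + 130*d^3 + 44*d^5 + d^7) = -A^12 - 51*A^8 - 371*A^4 - 900 - 900*A^-4 - 371*A^-8 - 51*A^-12 - A^-16
  A^-4 * (40*d^2 + 69*d^4 + 11*d^6) = 11*A^8 + 135*A^4 + 481 + 714*A^-4 + 481*A^-8 + 135*A^-12 + 11*A^-16
  A^-6 * (25*d^3 + 19*d^5 + d^7) = -A^8 - 26*A^4 - 141 - 300*A^-4 - 300*A^-8 - 141*A^-12 - 26*A^-16 - A^-20
  A^-8 * (8*d^4 + 2*d^6) = 2*A^4 + 20 + 62*A^-4 + 88*A^-8 + 62*A^-12 + 20*A^-16 + 2*A^-20
  A^-10 * (d^5) = -1 - 5*A^-4 - 10*A^-8 - 10*A^-12 - 5*A^-16 - A^-20
Summing the groups: <K> = -A^16 + A^12 - A^8 + 2*A^4 - 1 + 2*A^-4 - A^-8 + A^-12 - A^-16
Normalise by the writhe: (-A^3)^(-w) = (-A^3)^(0) = 1, so f(A) = 1 * <K> = -A^16 + A^12 - A^8 + 2*A^4 - 1 + 2*A^-4 - A^-8 + A^-12 - A^-16.
Substitute A = t^(-1/4), i.e. A^e → t^(-e/4): V(t) = -t^4 + t^3 - t^2 + 2*t - 1 + 2*t^-1 - t^-2 + t^-3 - t^-4

Answer: -t^4 + t^3 - t^2 + 2*t - 1 + 2*t^-1 - t^-2 + t^-3 - t^-4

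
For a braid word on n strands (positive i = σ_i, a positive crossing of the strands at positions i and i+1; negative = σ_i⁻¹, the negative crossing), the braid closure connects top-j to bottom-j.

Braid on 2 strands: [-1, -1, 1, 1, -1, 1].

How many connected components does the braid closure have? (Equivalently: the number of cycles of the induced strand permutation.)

2

Derivation:
Track the strand permutation on 2 strands, starting from identity.
  step 1: s1^-1 swaps positions 1,2 -> [2 1]
  step 2: s1^-1 swaps positions 1,2 -> [1 2]
  step 3: s1 swaps positions 1,2 -> [2 1]
  step 4: s1 swaps positions 1,2 -> [1 2]
  step 5: s1^-1 swaps positions 1,2 -> [2 1]
  step 6: s1 swaps positions 1,2 -> [1 2]
Final permutation (position -> original strand): [1 2]
Closure components = cycle count of this permutation = 2.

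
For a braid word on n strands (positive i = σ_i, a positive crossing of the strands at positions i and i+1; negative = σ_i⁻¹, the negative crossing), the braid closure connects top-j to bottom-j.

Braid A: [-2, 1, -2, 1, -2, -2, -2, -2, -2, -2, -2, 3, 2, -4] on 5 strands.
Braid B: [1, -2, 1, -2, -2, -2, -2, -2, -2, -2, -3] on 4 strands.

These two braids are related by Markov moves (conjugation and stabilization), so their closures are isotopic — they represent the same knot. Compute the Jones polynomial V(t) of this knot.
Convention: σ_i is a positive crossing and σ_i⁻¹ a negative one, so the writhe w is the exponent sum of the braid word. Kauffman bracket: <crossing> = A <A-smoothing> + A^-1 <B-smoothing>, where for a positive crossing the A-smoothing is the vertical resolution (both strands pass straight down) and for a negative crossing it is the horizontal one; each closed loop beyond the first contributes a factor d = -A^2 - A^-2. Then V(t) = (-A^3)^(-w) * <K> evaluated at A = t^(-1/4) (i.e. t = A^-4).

Markov-equivalent braids have isotopic closures, hence identical knot invariants. Strip the Markov moves from each word to reach a common short braid β, then compute V(t) once on β.
Braid A: s2^-1 s1 s2^-1 s1 s2^-1 s2^-1 s2^-1 s2^-1 s2^-1 s2^-1 s2^-1 s3 s2 s4^-1 on 5 strands reduces by inverse Markov moves (closure unchanged at each step):
  Destabilize: the word has the form β·s4^-1 where s4^-1 occurs only as the final letter (β ∈ B_4); drop it and the last strand → 4 strands.
  Deconjugate: the word is γ·β·γ⁻¹ with γ = s2^-1 (prefix) and γ⁻¹ = s2 (suffix); strip both.
  Destabilize: the word has the form β·s3 where s3 occurs only as the final letter (β ∈ B_3); drop it and the last strand → 3 strands.
Reduced to β = s1 s2^-1 s1 s2^-1 s2^-1 s2^-1 s2^-1 s2^-1 s2^-1 s2^-1 on 3 strands, 10 crossings.
Braid B: s1 s2^-1 s1 s2^-1 s2^-1 s2^-1 s2^-1 s2^-1 s2^-1 s2^-1 s3^-1 on 4 strands reduces by inverse Markov moves (closure unchanged at each step):
  Destabilize: the word has the form β·s3^-1 where s3^-1 occurs only as the final letter (β ∈ B_3); drop it and the last strand → 3 strands.
Reduced to β = s1 s2^-1 s1 s2^-1 s2^-1 s2^-1 s2^-1 s2^-1 s2^-1 s2^-1 on 3 strands, 10 crossings.
Both give the same β = s1 s2^-1 s1 s2^-1 s2^-1 s2^-1 s2^-1 s2^-1 s2^-1 s2^-1 on 3 strands, so one state sum suffices:
Braid: s1 s2^-1 s1 s2^-1 s2^-1 s2^-1 s2^-1 s2^-1 s2^-1 s2^-1 on 3 strands, 10 crossings.
Writhe w = (#positive) - (#negative) = 2 - 8 = -6.
State-sum expansion of <K>. There are 2^10 = 1024 states.
For each crossing: s=0 is the vertical smoothing, s=1 horizontal. Crossing k contributes A^(sign_k * (1 - 2*s_k)); loop factor d = -A^2 - A^-2.
Tabulate the states by total A-exponent and number of loops L (A-exp: L × count):
  A^10: L=9 ×1
  A^8: L=8 ×10
  A^6: L=7 ×45
  A^4: L=6 ×119, L=8 ×1
  A^2: L=5 ×203, L=7 ×7
  A^0: L=4 ×231, L=6 ×21
  A^-2: L=3 ×175, L=5 ×35
  A^-4: L=2 ×85, L=4 ×35
  A^-6: L=1 ×23, L=3 ×22
  A^-8: L=2 ×10
  A^-10: L=3 ×1
Each group contributes A^e * Σ count * d^(L-1):
Powers of d = -A^2 - A^-2: d^2 = A^4 + 2 + A^-4; d^3 = -A^6 - 3*A^2 - 3*A^-2 - A^-6; d^4 = A^8 + 4*A^4 + 6 + 4*A^-4 + A^-8; d^5 = -A^10 - 5*A^6 - 10*A^2 - 10*A^-2 - 5*A^-6 - A^-10; d^6 = A^12 + 6*A^8 + 15*A^4 + 20 + 15*A^-4 + 6*A^-8 + A^-12; d^7 = -A^14 - 7*A^10 - 21*A^6 - 35*A^2 - 35*A^-2 - 21*A^-6 - 7*A^-10 - A^-14; d^8 = A^16 + 8*A^12 + 28*A^8 + 56*A^4 + 70 + 56*A^-4 + 28*A^-8 + 8*A^-12 + A^-16.
  A^10 * (d^8) = A^26 + 8*A^22 + 28*A^18 + 56*A^14 + 70*A^10 + 56*A^6 + 28*A^2 + 8*A^-2 + A^-6
  A^8 * (10*d^7) = -10*A^22 - 70*A^18 - 210*A^14 - 350*A^10 - 350*A^6 - 210*A^2 - 70*A^-2 - 10*A^-6
  A^6 * (45*d^6) = 45*A^18 + 270*A^14 + 675*A^10 + 900*A^6 + 675*A^2 + 270*A^-2 + 45*A^-6
  A^4 * (119*d^5 + d^7) = -A^18 - 126*A^14 - 616*A^10 - 1225*A^6 - 1225*A^2 - 616*A^-2 - 126*A^-6 - A^-10
  A^2 * (203*d^4 + 7*d^6) = 7*A^14 + 245*A^10 + 917*A^6 + 1358*A^2 + 917*A^-2 + 245*A^-6 + 7*A^-10
  A^0 * (231*d^3 + 21*d^5) = -21*A^10 - 336*A^6 - 903*A^2 - 903*A^-2 - 336*A^-6 - 21*A^-10
  A^-2 * (175*d^2 + 35*d^4) = 35*A^6 + 315*A^2 + 560*A^-2 + 315*A^-6 + 35*A^-10
  A^-4 * (85*d + 35*d^3) = -35*A^2 - 190*A^-2 - 190*A^-6 - 35*A^-10
  A^-6 * (23 + 22*d^2) = 22*A^-2 + 67*A^-6 + 22*A^-10
  A^-8 * (10*d) = -10*A^-6 - 10*A^-10
  A^-10 * (d^2) = A^-6 + 2*A^-10 + A^-14
Summing the groups: <K> = A^26 - 2*A^22 + 2*A^18 - 3*A^14 + 3*A^10 - 3*A^6 + 3*A^2 - 2*A^-2 + 2*A^-6 - A^-10 + A^-14
Normalise by the writhe: (-A^3)^(-w) = (-A^3)^(6) = A^18, so f(A) = A^18 * <K> = A^44 - 2*A^40 + 2*A^36 - 3*A^32 + 3*A^28 - 3*A^24 + 3*A^20 - 2*A^16 + 2*A^12 - A^8 + A^4.
Substitute A = t^(-1/4), i.e. A^e → t^(-e/4): V(t) = t^-1 - t^-2 + 2*t^-3 - 2*t^-4 + 3*t^-5 - 3*t^-6 + 3*t^-7 - 3*t^-8 + 2*t^-9 - 2*t^-10 + t^-11

Answer: t^-1 - t^-2 + 2*t^-3 - 2*t^-4 + 3*t^-5 - 3*t^-6 + 3*t^-7 - 3*t^-8 + 2*t^-9 - 2*t^-10 + t^-11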